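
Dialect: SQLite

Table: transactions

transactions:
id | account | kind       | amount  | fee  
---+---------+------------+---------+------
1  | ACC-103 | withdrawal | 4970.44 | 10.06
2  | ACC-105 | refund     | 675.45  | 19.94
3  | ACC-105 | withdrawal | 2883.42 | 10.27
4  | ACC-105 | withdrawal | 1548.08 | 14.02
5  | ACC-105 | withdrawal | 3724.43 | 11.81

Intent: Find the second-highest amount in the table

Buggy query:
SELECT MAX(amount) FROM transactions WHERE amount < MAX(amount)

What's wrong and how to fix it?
Bug: MAX(amount) on the right of the comparison is an aggregate-in-WHERE error

Fix: Put the inner MAX in a scalar subquery

Corrected query:
SELECT MAX(amount) FROM transactions WHERE amount < (SELECT MAX(amount) FROM transactions)

Result:
MAX(amount)
-----------
3724.43    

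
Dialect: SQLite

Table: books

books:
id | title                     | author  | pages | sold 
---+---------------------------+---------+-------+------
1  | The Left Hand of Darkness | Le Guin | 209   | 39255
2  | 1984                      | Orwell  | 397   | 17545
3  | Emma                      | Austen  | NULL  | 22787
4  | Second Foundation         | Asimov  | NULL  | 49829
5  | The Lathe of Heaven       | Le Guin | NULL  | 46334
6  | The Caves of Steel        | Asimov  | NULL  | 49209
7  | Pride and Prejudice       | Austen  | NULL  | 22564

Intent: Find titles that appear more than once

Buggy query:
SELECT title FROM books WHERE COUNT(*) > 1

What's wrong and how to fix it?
Bug: COUNT(*) is an aggregate and cannot be used in WHERE

Fix: Group first, then use HAVING for the count condition

Corrected query:
SELECT title FROM books GROUP BY title HAVING COUNT(*) > 1

Result:
(no rows)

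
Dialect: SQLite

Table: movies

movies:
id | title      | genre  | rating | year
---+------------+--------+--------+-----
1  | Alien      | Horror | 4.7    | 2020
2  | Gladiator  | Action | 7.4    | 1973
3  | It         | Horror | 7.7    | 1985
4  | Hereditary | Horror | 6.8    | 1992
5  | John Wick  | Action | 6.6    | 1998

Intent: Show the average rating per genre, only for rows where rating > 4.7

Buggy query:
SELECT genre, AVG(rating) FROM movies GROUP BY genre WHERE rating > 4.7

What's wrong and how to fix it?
Bug: Row-level WHERE must come before GROUP BY in the clause order

Fix: Place WHERE between FROM and GROUP BY

Corrected query:
SELECT genre, AVG(rating) FROM movies WHERE rating > 4.7 GROUP BY genre

Result:
genre  | AVG(rating)
-------+------------
Action | 7          
Horror | 7.25       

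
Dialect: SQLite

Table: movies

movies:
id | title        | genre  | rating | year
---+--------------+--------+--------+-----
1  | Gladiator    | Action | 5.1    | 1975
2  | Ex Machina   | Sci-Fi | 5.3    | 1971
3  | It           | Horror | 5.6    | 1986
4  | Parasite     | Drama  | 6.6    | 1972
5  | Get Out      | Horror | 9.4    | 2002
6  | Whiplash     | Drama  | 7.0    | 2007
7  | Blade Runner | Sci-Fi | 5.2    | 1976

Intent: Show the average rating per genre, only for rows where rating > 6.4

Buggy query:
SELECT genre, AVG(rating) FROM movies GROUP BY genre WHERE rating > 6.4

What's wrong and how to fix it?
Bug: WHERE cannot follow GROUP BY

Fix: Move the WHERE clause before GROUP BY

Corrected query:
SELECT genre, AVG(rating) FROM movies WHERE rating > 6.4 GROUP BY genre

Result:
genre  | AVG(rating)
-------+------------
Drama  | 6.8        
Horror | 9.4        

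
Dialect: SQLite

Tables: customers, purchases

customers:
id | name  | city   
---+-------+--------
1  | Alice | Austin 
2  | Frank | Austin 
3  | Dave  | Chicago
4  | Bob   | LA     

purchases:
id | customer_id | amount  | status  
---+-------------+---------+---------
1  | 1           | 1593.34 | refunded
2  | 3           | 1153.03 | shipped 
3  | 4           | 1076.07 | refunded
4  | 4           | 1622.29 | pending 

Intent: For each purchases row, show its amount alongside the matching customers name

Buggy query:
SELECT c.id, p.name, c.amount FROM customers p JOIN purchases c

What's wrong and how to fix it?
Bug: JOIN with no ON clause produces a cartesian product; every purchases row pairs with every customers row

Fix: Add ON c.customer_id = p.id to the JOIN

Corrected query:
SELECT c.id, p.name, c.amount FROM customers p JOIN purchases c ON c.customer_id = p.id

Result:
id | name  | amount 
---+-------+--------
1  | Alice | 1593.34
2  | Dave  | 1153.03
3  | Bob   | 1076.07
4  | Bob   | 1622.29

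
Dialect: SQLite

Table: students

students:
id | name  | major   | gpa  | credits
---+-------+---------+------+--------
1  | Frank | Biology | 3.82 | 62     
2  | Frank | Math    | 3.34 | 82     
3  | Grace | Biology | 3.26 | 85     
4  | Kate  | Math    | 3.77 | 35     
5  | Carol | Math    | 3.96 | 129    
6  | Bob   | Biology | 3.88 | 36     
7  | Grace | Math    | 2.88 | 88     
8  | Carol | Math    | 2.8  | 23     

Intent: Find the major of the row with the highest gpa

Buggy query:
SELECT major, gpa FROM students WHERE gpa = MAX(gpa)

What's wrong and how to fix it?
Bug: MAX(gpa) is an aggregate and cannot be used directly in WHERE

Fix: Use a subquery: WHERE gpa = (SELECT MAX(gpa) FROM students)

Corrected query:
SELECT major, gpa FROM students WHERE gpa = (SELECT MAX(gpa) FROM students)

Result:
major | gpa 
------+-----
Math  | 3.96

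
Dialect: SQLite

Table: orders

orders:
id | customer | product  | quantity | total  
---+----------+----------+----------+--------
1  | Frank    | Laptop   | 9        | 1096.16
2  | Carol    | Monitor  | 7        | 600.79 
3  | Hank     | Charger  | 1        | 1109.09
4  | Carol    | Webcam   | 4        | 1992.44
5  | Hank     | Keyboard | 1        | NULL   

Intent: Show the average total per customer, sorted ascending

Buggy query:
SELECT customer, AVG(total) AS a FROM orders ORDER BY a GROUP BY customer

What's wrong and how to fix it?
Bug: ORDER BY appears before GROUP BY; SQL clause order requires GROUP BY first

Fix: Reorder: SELECT … FROM … GROUP BY … ORDER BY …

Corrected query:
SELECT customer, AVG(total) AS a FROM orders GROUP BY customer ORDER BY a

Result:
customer | a       
---------+---------
Frank    | 1096.16 
Hank     | 1109.09 
Carol    | 1296.615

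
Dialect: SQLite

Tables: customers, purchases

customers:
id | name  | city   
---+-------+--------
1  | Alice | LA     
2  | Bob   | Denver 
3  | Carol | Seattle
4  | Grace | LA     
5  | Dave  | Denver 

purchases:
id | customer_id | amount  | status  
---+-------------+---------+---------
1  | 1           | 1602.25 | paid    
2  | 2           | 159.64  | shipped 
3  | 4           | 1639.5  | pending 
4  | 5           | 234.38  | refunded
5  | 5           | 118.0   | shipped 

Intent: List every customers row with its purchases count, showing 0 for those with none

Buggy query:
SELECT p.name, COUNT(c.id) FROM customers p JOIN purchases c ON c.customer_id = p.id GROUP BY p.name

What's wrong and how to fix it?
Bug: INNER JOIN drops customers rows that have no matching purchases rows

Fix: Use LEFT JOIN so parents without children still appear (COUNT(c.id) gives 0)

Corrected query:
SELECT p.name, COUNT(c.id) FROM customers p LEFT JOIN purchases c ON c.customer_id = p.id GROUP BY p.name

Result:
name  | COUNT(c.id)
------+------------
Alice | 1          
Bob   | 1          
Carol | 0          
Dave  | 2          
Grace | 1          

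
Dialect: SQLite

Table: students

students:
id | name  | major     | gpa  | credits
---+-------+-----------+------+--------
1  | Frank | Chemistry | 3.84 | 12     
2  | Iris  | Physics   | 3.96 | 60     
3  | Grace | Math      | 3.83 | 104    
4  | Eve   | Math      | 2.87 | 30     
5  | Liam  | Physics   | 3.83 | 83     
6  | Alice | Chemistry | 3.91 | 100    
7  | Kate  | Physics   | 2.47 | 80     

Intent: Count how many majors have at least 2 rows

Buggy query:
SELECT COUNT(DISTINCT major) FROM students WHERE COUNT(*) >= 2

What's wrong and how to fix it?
Bug: WHERE filters individual rows, not groups, so a group-level COUNT is invalid there

Fix: Use a subquery that GROUPs and filters with HAVING, then count its rows

Corrected query:
SELECT COUNT(*) FROM (SELECT major FROM students GROUP BY major HAVING COUNT(*) >= 2)

Result:
COUNT(*)
--------
3       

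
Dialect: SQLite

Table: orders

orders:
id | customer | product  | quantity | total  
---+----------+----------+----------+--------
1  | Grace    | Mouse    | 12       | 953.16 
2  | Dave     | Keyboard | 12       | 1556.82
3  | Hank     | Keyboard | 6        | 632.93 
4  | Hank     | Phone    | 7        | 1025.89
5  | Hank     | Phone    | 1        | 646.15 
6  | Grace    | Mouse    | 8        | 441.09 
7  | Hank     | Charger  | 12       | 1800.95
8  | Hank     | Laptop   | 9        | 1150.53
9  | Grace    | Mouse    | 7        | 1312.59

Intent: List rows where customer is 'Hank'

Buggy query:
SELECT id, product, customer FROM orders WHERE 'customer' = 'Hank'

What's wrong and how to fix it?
Bug: Single quotes denote string literals in SQL; the column name is being compared as a constant string

Fix: Remove the quotes around the column name (or use double quotes for an identifier)

Corrected query:
SELECT id, product, customer FROM orders WHERE customer = 'Hank'

Result:
id | product  | customer
---+----------+---------
3  | Keyboard | Hank    
4  | Phone    | Hank    
5  | Phone    | Hank    
7  | Charger  | Hank    
8  | Laptop   | Hank    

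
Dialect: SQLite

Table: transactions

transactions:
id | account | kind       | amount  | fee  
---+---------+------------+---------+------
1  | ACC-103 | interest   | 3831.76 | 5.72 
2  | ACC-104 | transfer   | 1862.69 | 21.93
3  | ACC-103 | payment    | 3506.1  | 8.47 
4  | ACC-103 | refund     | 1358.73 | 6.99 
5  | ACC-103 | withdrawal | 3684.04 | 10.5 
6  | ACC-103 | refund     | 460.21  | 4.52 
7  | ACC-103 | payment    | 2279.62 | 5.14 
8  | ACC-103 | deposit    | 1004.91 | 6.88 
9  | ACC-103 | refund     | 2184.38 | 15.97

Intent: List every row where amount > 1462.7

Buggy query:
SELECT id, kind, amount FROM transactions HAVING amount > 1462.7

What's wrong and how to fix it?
Bug: This is a non-aggregate query (no GROUP BY, no aggregates), so in SQLite the HAVING clause is invalid here; a row-level condition belongs in WHERE

Fix: Use WHERE for row-level filtering

Corrected query:
SELECT id, kind, amount FROM transactions WHERE amount > 1462.7

Result:
id | kind       | amount 
---+------------+--------
1  | interest   | 3831.76
2  | transfer   | 1862.69
3  | payment    | 3506.1 
5  | withdrawal | 3684.04
7  | payment    | 2279.62
9  | refund     | 2184.38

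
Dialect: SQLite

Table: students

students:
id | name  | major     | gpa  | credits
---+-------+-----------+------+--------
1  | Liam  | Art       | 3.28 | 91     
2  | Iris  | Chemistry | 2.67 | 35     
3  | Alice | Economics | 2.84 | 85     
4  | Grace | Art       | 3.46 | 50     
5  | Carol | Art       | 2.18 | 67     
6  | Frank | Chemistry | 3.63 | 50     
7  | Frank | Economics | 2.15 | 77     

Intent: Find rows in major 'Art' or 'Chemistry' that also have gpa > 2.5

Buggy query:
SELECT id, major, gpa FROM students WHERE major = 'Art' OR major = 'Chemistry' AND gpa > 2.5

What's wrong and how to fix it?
Bug: Without parentheses, AND is evaluated before OR, so the gpa filter only applies to the 'Chemistry' branch

Fix: Add parentheses around the OR so the AND applies to both alternatives

Corrected query:
SELECT id, major, gpa FROM students WHERE (major = 'Art' OR major = 'Chemistry') AND gpa > 2.5

Result:
id | major     | gpa 
---+-----------+-----
1  | Art       | 3.28
2  | Chemistry | 2.67
4  | Art       | 3.46
6  | Chemistry | 3.63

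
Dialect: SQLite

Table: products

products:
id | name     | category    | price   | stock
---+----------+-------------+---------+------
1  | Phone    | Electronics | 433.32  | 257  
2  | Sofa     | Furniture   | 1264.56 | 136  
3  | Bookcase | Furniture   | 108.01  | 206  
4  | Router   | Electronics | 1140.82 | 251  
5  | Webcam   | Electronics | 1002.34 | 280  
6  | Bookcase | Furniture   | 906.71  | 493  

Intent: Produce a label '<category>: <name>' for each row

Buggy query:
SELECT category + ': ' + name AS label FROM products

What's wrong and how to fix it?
Bug: SQLite uses || for string concatenation; + coerces text to numbers (yielding 0)

Fix: Replace + with || to concatenate text

Corrected query:
SELECT category || ': ' || name AS label FROM products

Result:
label              
-------------------
Electronics: Phone 
Furniture: Sofa    
Furniture: Bookcase
Electronics: Router
Electronics: Webcam
Furniture: Bookcase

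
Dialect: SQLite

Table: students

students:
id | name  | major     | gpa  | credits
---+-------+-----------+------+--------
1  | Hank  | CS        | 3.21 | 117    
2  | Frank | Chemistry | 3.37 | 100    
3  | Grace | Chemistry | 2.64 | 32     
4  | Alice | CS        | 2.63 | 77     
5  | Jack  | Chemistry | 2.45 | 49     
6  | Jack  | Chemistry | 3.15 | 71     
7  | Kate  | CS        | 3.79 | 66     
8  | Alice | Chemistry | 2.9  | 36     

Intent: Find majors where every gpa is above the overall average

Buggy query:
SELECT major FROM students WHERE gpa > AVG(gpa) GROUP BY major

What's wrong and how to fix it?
Bug: AVG() is an aggregate; it can't sit directly in WHERE

Fix: Use a subquery for AVG and a HAVING MIN(...) filter so the condition holds for every row in the group

Corrected query:
SELECT major FROM students GROUP BY major HAVING MIN(gpa) > (SELECT AVG(gpa) FROM students)

Result:
(no rows)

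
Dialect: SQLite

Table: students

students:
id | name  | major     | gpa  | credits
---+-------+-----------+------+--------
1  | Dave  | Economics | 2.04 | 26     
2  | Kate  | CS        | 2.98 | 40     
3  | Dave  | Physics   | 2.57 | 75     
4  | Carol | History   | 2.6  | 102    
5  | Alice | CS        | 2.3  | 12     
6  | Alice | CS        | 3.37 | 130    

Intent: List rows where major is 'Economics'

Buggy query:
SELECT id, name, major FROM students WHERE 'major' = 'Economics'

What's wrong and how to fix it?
Bug: 'major' in single quotes is a string literal, not the column; the comparison is literal-vs-literal and never true

Fix: Reference the column as major without single quotes

Corrected query:
SELECT id, name, major FROM students WHERE major = 'Economics'

Result:
id | name | major    
---+------+----------
1  | Dave | Economics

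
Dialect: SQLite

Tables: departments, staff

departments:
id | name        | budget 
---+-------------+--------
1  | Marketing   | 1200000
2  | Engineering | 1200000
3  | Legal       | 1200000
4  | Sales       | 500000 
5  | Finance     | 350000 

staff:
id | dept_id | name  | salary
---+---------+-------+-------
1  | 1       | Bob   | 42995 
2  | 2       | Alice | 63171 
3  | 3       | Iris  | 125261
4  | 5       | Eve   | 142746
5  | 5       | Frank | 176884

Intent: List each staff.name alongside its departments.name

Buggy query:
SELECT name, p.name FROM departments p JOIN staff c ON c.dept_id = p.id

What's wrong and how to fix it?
Bug: 'name' exists in both joined tables, so the database can't tell which one is meant

Fix: Prefix ambiguous columns with the table alias

Corrected query:
SELECT c.name, p.name FROM departments p JOIN staff c ON c.dept_id = p.id

Result:
name  | name       
------+------------
Bob   | Marketing  
Alice | Engineering
Iris  | Legal      
Eve   | Finance    
Frank | Finance    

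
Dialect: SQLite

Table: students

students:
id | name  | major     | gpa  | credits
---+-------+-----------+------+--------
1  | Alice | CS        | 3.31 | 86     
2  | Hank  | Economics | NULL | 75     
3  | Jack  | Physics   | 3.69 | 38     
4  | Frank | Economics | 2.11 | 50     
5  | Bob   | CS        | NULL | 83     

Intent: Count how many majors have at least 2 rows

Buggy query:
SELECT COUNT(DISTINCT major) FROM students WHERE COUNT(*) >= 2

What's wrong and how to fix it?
Bug: WHERE filters individual rows, not groups, so a group-level COUNT is invalid there

Fix: Group first with HAVING COUNT(*) >= 2, then COUNT the resulting groups

Corrected query:
SELECT COUNT(*) FROM (SELECT major FROM students GROUP BY major HAVING COUNT(*) >= 2)

Result:
COUNT(*)
--------
2       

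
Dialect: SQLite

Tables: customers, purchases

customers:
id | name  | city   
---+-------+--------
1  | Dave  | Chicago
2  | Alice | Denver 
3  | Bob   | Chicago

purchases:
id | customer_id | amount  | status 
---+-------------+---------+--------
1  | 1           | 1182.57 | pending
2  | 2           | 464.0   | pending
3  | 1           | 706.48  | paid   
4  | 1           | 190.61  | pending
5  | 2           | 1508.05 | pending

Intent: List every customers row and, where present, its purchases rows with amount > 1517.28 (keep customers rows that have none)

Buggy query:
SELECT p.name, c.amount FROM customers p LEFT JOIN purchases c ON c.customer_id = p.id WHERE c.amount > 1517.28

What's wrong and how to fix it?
Bug: Filtering c.amount in WHERE discards the NULL rows produced by LEFT JOIN, turning it into an inner join

Fix: Put 'c.amount > 1517.28' in the JOIN's ON clause instead of WHERE

Corrected query:
SELECT p.name, c.amount FROM customers p LEFT JOIN purchases c ON c.customer_id = p.id AND c.amount > 1517.28

Result:
name  | amount
------+-------
Dave  | NULL  
Alice | NULL  
Bob   | NULL  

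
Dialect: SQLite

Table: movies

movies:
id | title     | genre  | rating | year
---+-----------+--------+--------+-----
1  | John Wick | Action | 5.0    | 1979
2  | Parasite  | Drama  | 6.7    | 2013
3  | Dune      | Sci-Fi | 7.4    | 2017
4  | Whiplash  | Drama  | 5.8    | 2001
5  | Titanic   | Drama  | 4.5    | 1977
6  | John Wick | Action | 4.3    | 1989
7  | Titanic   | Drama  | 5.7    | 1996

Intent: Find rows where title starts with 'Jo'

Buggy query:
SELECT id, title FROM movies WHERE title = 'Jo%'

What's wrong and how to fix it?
Bug: Wildcards only work with LIKE; '=' treats '%' as a literal character

Fix: Replace '=' with LIKE so 'Jo%' is treated as a pattern

Corrected query:
SELECT id, title FROM movies WHERE title LIKE 'Jo%'

Result:
id | title    
---+----------
1  | John Wick
6  | John Wick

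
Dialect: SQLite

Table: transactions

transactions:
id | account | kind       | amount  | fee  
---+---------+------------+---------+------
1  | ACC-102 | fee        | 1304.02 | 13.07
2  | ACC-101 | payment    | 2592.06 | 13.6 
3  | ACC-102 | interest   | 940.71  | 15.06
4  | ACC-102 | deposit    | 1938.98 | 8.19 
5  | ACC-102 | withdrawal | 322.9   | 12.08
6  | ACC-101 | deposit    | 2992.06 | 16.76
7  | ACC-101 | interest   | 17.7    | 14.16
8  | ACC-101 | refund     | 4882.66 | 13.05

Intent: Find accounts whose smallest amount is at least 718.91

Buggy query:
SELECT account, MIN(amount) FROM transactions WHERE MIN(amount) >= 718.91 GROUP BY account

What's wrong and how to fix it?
Bug: Aggregates like MIN are computed per group after WHERE runs

Fix: Replace WHERE with HAVING after the GROUP BY

Corrected query:
SELECT account, MIN(amount) FROM transactions GROUP BY account HAVING MIN(amount) >= 718.91

Result:
(no rows)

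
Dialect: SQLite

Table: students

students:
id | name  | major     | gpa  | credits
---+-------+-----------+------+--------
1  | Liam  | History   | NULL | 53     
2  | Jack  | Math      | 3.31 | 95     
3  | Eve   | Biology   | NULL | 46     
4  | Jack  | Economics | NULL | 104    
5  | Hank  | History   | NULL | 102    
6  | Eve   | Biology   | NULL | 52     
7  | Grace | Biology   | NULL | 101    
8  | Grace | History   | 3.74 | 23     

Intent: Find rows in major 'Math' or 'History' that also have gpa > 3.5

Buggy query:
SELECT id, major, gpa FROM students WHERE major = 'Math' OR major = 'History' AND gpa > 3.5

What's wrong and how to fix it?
Bug: Without parentheses, AND is evaluated before OR, so the gpa filter only applies to the 'History' branch

Fix: Add parentheses around the OR so the AND applies to both alternatives

Corrected query:
SELECT id, major, gpa FROM students WHERE (major = 'Math' OR major = 'History') AND gpa > 3.5

Result:
id | major   | gpa 
---+---------+-----
8  | History | 3.74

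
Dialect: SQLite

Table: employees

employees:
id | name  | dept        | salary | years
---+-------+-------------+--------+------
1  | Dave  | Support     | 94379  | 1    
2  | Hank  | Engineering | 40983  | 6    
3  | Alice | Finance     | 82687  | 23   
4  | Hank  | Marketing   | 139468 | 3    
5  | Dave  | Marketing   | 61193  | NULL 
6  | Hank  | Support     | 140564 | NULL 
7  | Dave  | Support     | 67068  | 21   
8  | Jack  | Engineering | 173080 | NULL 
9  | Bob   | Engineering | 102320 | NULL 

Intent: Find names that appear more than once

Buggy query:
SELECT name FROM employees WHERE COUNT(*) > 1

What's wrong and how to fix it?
Bug: WHERE can't reference COUNT(*); aggregates are computed after WHERE

Fix: GROUP BY name, then filter groups with HAVING COUNT(*) > 1

Corrected query:
SELECT name FROM employees GROUP BY name HAVING COUNT(*) > 1

Result:
name
----
Dave
Hank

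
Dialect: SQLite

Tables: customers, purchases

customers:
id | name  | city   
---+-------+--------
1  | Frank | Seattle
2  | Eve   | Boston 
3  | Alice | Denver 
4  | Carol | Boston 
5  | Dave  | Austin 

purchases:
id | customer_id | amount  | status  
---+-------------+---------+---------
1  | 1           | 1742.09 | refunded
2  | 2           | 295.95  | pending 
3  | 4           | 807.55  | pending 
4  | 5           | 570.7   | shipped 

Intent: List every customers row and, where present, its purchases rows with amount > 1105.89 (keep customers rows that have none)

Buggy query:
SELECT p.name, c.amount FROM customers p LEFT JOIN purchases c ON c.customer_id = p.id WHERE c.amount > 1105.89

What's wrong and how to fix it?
Bug: Filtering c.amount in WHERE discards the NULL rows produced by LEFT JOIN, turning it into an inner join

Fix: Move the right-table condition into the ON clause so unmatched parents are kept

Corrected query:
SELECT p.name, c.amount FROM customers p LEFT JOIN purchases c ON c.customer_id = p.id AND c.amount > 1105.89

Result:
name  | amount 
------+--------
Frank | 1742.09
Eve   | NULL   
Alice | NULL   
Carol | NULL   
Dave  | NULL   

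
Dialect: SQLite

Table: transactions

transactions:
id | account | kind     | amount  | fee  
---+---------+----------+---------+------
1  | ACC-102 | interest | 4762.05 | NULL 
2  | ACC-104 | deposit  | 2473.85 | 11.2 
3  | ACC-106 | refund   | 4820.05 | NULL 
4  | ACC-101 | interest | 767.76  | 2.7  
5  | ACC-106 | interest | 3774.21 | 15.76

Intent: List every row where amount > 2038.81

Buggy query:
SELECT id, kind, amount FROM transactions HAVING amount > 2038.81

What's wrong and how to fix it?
Bug: This is a non-aggregate query (no GROUP BY, no aggregates), so in SQLite the HAVING clause is invalid here; a row-level condition belongs in WHERE

Fix: Replace HAVING with WHERE since the condition applies to individual rows

Corrected query:
SELECT id, kind, amount FROM transactions WHERE amount > 2038.81

Result:
id | kind     | amount 
---+----------+--------
1  | interest | 4762.05
2  | deposit  | 2473.85
3  | refund   | 4820.05
5  | interest | 3774.21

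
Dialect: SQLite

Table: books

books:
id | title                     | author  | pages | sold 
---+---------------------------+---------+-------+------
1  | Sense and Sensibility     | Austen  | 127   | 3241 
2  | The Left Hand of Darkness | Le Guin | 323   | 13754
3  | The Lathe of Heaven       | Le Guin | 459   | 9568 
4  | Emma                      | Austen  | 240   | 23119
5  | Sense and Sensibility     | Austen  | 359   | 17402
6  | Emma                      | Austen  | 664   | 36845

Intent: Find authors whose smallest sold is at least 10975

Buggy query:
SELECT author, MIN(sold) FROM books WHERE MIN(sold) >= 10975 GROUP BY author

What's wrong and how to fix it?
Bug: Aggregates like MIN are computed per group after WHERE runs

Fix: Replace WHERE with HAVING after the GROUP BY

Corrected query:
SELECT author, MIN(sold) FROM books GROUP BY author HAVING MIN(sold) >= 10975

Result:
(no rows)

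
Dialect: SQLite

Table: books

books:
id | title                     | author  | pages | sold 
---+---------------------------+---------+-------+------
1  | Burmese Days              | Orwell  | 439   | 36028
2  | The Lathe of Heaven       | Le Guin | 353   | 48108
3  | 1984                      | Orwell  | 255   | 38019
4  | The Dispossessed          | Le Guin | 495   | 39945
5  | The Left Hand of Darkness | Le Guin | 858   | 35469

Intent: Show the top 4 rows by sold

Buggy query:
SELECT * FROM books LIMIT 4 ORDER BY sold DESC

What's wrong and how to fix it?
Bug: LIMIT must come after ORDER BY

Fix: Swap the clauses: ORDER BY first, then LIMIT

Corrected query:
SELECT * FROM books ORDER BY sold DESC LIMIT 4

Result:
id | title               | author  | pages | sold 
---+---------------------+---------+-------+------
2  | The Lathe of Heaven | Le Guin | 353   | 48108
4  | The Dispossessed    | Le Guin | 495   | 39945
3  | 1984                | Orwell  | 255   | 38019
1  | Burmese Days        | Orwell  | 439   | 36028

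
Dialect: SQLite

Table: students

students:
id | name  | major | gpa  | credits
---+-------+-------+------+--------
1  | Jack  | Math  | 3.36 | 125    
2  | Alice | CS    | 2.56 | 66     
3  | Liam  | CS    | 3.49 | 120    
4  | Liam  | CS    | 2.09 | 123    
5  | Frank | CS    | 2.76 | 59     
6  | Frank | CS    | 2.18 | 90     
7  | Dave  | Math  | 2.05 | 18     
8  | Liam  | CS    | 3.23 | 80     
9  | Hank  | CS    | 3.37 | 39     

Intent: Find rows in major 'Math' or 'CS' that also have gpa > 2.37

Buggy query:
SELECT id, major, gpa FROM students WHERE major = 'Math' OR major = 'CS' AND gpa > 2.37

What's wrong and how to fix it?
Bug: Without parentheses, AND is evaluated before OR, so the gpa filter only applies to the 'CS' branch

Fix: Group the OR with parentheses (or use IN), then AND the threshold

Corrected query:
SELECT id, major, gpa FROM students WHERE (major = 'Math' OR major = 'CS') AND gpa > 2.37

Result:
id | major | gpa 
---+-------+-----
1  | Math  | 3.36
2  | CS    | 2.56
3  | CS    | 3.49
5  | CS    | 2.76
8  | CS    | 3.23
9  | CS    | 3.37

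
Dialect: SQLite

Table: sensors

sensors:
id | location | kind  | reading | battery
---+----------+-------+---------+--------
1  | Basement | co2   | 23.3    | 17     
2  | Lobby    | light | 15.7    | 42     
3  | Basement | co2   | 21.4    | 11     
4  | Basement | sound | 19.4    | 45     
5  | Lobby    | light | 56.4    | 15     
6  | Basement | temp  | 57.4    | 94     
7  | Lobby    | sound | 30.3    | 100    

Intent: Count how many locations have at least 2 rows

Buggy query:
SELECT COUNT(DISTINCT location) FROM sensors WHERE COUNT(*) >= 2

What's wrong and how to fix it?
Bug: WHERE filters individual rows, not groups, so a group-level COUNT is invalid there

Fix: Use a subquery that GROUPs and filters with HAVING, then count its rows

Corrected query:
SELECT COUNT(*) FROM (SELECT location FROM sensors GROUP BY location HAVING COUNT(*) >= 2)

Result:
COUNT(*)
--------
2       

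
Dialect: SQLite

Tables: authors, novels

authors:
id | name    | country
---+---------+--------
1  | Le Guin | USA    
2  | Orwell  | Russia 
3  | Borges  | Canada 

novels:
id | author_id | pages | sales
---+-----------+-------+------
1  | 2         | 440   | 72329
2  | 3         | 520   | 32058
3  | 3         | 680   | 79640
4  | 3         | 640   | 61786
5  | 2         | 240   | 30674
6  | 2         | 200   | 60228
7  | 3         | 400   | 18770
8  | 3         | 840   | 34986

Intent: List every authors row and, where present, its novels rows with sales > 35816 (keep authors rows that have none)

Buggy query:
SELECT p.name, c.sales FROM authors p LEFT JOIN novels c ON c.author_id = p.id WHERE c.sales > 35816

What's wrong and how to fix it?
Bug: Filtering c.sales in WHERE discards the NULL rows produced by LEFT JOIN, turning it into an inner join

Fix: Move the right-table condition into the ON clause so unmatched parents are kept

Corrected query:
SELECT p.name, c.sales FROM authors p LEFT JOIN novels c ON c.author_id = p.id AND c.sales > 35816

Result:
name    | sales
--------+------
Le Guin | NULL 
Orwell  | 60228
Orwell  | 72329
Borges  | 61786
Borges  | 79640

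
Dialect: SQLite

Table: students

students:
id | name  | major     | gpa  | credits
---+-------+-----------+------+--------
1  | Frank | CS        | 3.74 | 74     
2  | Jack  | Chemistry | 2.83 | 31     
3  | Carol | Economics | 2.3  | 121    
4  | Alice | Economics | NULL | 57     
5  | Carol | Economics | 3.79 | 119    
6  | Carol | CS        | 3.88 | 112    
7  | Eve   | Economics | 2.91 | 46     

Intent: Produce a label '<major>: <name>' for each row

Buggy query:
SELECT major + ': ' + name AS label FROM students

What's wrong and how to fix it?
Bug: SQLite uses || for string concatenation; + coerces text to numbers (yielding 0)

Fix: Replace + with || to concatenate text

Corrected query:
SELECT major || ': ' || name AS label FROM students

Result:
label           
----------------
CS: Frank       
Chemistry: Jack 
Economics: Carol
Economics: Alice
Economics: Carol
CS: Carol       
Economics: Eve  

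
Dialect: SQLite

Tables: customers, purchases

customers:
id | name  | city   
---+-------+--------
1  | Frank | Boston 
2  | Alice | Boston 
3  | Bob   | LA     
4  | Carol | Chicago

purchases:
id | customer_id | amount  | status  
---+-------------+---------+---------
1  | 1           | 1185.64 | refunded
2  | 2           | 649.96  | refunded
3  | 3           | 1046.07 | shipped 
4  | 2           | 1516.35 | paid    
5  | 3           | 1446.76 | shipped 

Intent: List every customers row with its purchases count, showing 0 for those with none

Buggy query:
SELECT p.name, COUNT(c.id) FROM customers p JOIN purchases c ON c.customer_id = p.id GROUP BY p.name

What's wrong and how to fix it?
Bug: INNER JOIN drops customers rows that have no matching purchases rows

Fix: Use LEFT JOIN so parents without children still appear (COUNT(c.id) gives 0)

Corrected query:
SELECT p.name, COUNT(c.id) FROM customers p LEFT JOIN purchases c ON c.customer_id = p.id GROUP BY p.name

Result:
name  | COUNT(c.id)
------+------------
Alice | 2          
Bob   | 2          
Carol | 0          
Frank | 1          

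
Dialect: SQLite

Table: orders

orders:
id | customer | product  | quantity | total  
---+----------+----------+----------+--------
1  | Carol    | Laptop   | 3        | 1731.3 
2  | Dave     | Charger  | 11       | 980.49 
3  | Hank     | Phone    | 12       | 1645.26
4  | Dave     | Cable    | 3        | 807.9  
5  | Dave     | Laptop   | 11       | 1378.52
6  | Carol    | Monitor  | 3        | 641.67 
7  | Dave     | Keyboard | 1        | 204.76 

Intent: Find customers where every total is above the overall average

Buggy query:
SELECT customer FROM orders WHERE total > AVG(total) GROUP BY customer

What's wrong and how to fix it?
Bug: AVG() is an aggregate; it can't sit directly in WHERE

Fix: Compute the overall average in a scalar subquery and compare each group's MIN against it in HAVING

Corrected query:
SELECT customer FROM orders GROUP BY customer HAVING MIN(total) > (SELECT AVG(total) FROM orders)

Result:
customer
--------
Hank    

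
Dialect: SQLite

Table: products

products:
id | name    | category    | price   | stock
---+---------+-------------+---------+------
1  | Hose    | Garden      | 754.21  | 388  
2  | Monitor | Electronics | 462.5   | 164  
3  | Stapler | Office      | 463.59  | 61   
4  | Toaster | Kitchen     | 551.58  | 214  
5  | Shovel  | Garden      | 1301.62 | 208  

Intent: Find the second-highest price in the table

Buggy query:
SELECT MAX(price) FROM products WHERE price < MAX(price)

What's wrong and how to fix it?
Bug: MAX(price) on the right of the comparison is an aggregate-in-WHERE error

Fix: Put the inner MAX in a scalar subquery

Corrected query:
SELECT MAX(price) FROM products WHERE price < (SELECT MAX(price) FROM products)

Result:
MAX(price)
----------
754.21    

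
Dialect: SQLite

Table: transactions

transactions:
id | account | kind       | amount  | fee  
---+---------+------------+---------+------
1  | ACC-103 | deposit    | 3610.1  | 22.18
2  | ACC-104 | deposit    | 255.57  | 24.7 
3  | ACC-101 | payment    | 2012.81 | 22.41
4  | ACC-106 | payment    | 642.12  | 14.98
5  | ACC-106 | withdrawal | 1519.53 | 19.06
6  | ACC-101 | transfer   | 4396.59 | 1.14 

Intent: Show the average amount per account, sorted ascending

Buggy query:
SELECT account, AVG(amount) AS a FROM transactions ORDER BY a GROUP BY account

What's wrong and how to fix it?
Bug: GROUP BY must precede ORDER BY

Fix: Reorder: SELECT … FROM … GROUP BY … ORDER BY …

Corrected query:
SELECT account, AVG(amount) AS a FROM transactions GROUP BY account ORDER BY a

Result:
account | a       
--------+---------
ACC-104 | 255.57  
ACC-106 | 1080.825
ACC-101 | 3204.7  
ACC-103 | 3610.1  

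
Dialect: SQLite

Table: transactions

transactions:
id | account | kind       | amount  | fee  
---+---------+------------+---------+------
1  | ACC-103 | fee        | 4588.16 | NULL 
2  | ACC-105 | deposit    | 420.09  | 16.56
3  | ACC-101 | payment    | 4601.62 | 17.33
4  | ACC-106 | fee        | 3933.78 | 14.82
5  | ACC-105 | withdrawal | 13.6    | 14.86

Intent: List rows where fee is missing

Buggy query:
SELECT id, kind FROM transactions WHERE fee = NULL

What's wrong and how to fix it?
Bug: '= NULL' is always unknown in SQL three-valued logic, so no rows match

Fix: Use IS NULL to test for NULL

Corrected query:
SELECT id, kind FROM transactions WHERE fee IS NULL

Result:
id | kind
---+-----
1  | fee 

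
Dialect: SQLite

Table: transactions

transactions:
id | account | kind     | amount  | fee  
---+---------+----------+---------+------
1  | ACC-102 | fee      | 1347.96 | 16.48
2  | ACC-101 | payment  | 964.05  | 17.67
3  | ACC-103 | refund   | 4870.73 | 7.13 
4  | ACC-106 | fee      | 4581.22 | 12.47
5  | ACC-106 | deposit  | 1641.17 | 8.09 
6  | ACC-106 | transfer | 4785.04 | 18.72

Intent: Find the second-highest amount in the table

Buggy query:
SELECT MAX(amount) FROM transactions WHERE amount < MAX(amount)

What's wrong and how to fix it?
Bug: The inner MAX is an aggregate inside WHERE, which is not allowed

Fix: Put the inner MAX in a scalar subquery

Corrected query:
SELECT MAX(amount) FROM transactions WHERE amount < (SELECT MAX(amount) FROM transactions)

Result:
MAX(amount)
-----------
4785.04    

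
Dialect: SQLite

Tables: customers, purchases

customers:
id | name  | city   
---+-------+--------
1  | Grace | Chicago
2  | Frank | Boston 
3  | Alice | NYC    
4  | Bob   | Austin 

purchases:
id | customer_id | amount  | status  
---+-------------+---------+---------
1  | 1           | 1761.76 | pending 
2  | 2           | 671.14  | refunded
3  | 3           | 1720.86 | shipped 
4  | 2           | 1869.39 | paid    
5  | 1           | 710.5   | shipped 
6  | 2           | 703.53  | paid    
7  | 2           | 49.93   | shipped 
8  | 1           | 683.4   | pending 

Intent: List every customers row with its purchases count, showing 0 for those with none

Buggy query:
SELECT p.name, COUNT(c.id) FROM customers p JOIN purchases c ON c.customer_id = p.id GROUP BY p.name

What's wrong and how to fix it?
Bug: INNER JOIN drops customers rows that have no matching purchases rows

Fix: Use LEFT JOIN so parents without children still appear (COUNT(c.id) gives 0)

Corrected query:
SELECT p.name, COUNT(c.id) FROM customers p LEFT JOIN purchases c ON c.customer_id = p.id GROUP BY p.name

Result:
name  | COUNT(c.id)
------+------------
Alice | 1          
Bob   | 0          
Frank | 4          
Grace | 3          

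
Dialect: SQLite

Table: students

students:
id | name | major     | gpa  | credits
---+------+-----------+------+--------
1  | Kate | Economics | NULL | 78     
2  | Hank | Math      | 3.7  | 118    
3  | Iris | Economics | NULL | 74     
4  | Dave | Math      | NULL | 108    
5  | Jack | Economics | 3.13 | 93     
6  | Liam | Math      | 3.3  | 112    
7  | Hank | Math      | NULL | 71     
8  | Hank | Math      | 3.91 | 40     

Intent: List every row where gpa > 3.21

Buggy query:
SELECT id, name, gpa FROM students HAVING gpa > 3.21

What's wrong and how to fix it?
Bug: This is a non-aggregate query (no GROUP BY, no aggregates), so in SQLite the HAVING clause is invalid here; a row-level condition belongs in WHERE

Fix: Use WHERE for row-level filtering

Corrected query:
SELECT id, name, gpa FROM students WHERE gpa > 3.21

Result:
id | name | gpa 
---+------+-----
2  | Hank | 3.7 
6  | Liam | 3.3 
8  | Hank | 3.91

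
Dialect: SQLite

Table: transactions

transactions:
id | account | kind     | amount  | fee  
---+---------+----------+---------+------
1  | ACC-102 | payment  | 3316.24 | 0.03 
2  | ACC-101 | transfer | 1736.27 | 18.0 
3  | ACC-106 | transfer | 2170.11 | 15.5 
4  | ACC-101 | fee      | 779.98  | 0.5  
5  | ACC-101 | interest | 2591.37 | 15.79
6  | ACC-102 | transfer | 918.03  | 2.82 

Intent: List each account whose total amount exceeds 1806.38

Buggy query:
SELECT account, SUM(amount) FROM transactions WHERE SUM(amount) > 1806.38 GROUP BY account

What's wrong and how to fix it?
Bug: Aggregate functions cannot appear in a WHERE clause

Fix: Use HAVING (which filters groups after aggregation) instead of WHERE

Corrected query:
SELECT account, SUM(amount) FROM transactions GROUP BY account HAVING SUM(amount) > 1806.38

Result:
account | SUM(amount)
--------+------------
ACC-101 | 5107.62    
ACC-102 | 4234.27    
ACC-106 | 2170.11    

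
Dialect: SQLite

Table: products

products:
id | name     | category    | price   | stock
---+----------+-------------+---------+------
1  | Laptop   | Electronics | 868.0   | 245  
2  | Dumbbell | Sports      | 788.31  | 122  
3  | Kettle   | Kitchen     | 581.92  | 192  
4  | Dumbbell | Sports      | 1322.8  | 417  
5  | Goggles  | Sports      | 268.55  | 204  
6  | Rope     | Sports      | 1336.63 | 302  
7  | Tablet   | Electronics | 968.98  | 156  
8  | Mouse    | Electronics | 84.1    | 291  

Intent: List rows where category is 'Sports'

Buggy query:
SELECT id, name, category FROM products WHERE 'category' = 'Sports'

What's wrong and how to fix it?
Bug: 'category' in single quotes is a string literal, not the column; the comparison is literal-vs-literal and never true

Fix: Reference the column as category without single quotes

Corrected query:
SELECT id, name, category FROM products WHERE category = 'Sports'

Result:
id | name     | category
---+----------+---------
2  | Dumbbell | Sports  
4  | Dumbbell | Sports  
5  | Goggles  | Sports  
6  | Rope     | Sports  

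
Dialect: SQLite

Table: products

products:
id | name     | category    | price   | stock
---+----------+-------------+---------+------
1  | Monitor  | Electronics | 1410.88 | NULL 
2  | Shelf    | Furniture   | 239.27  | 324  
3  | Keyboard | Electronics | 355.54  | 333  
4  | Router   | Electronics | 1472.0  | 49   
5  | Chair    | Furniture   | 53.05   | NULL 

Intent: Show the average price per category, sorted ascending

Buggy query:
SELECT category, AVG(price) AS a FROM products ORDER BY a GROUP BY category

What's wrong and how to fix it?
Bug: ORDER BY appears before GROUP BY; SQL clause order requires GROUP BY first

Fix: Move ORDER BY to the end, after GROUP BY

Corrected query:
SELECT category, AVG(price) AS a FROM products GROUP BY category ORDER BY a

Result:
category    | a          
------------+------------
Furniture   | 146.16     
Electronics | 1079.473333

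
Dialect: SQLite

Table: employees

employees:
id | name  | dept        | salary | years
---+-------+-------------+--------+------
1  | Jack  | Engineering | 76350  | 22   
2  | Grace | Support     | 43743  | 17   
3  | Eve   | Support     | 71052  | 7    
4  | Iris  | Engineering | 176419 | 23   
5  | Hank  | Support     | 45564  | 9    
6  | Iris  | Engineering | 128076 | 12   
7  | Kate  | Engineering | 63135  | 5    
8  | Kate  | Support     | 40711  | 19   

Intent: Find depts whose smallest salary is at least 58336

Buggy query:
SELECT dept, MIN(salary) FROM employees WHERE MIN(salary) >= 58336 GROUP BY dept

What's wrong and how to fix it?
Bug: MIN() in WHERE is a misuse of aggregate

Fix: Replace WHERE with HAVING after the GROUP BY

Corrected query:
SELECT dept, MIN(salary) FROM employees GROUP BY dept HAVING MIN(salary) >= 58336

Result:
dept        | MIN(salary)
------------+------------
Engineering | 63135      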